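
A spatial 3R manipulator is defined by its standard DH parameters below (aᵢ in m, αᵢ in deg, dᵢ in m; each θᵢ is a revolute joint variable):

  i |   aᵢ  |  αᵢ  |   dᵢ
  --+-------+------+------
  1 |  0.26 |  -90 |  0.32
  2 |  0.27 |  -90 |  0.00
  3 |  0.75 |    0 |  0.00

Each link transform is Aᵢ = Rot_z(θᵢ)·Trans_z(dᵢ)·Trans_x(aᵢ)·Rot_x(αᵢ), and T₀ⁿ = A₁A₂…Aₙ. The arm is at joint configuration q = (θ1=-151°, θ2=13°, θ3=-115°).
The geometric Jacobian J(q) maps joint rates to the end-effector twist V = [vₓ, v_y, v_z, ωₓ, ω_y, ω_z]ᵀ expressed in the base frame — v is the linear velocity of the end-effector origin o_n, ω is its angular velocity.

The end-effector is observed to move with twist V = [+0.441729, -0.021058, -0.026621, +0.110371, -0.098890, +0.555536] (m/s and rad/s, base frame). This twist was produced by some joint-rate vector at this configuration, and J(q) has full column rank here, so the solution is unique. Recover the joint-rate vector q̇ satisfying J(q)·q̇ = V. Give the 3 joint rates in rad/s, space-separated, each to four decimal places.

o_n = [0.1422, -0.6984, 0.3306]
J₁: ẑ×o_n = [0.6984, 0.1422, -0.0000], ω = ẑ
J2: z=[0.4848, -0.8746, 0.0000] o=[-0.2274, -0.1261, 0.3200] → [-0.0092, -0.0051, 0.0458, 0.4848, -0.8746, 0.0000]
J3: z=[0.1967, 0.1091, -0.9744] o=[-0.4575, -0.2536, 0.2593] → [-0.4256, -0.5983, -0.1529, 0.1967, 0.1091, -0.9744]
q̇ = J⁺·V = [0.7660, 0.1400, 0.2160]

0.7660 0.1400 0.2160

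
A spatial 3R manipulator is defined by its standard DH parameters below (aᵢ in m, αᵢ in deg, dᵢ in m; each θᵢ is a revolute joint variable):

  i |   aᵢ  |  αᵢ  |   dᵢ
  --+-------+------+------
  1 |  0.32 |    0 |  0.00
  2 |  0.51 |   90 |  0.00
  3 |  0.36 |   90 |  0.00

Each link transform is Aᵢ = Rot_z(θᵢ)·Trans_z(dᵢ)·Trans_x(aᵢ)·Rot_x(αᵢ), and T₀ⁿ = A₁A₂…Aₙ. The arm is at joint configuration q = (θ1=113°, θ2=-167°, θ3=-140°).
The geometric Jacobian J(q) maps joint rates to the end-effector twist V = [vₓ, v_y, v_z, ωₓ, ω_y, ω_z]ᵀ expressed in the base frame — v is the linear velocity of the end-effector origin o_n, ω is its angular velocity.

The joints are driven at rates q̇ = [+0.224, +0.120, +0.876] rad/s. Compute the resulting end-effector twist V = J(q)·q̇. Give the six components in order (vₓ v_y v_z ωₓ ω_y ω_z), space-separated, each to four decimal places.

o_n = [0.0126, 0.1051, -0.2314]
J₁: ẑ×o_n = [-0.1051, 0.0126, 0.0000], ω = ẑ
J2: z=[0.0000, 0.0000, 1.0000] o=[-0.1250, 0.2946, 0.0000] → [0.1895, 0.1377, -0.0000, 0.0000, 0.0000, 1.0000]
J3: z=[-0.8090, -0.5878, 0.0000] o=[0.1747, -0.1180, 0.0000] → [0.1360, -0.1872, -0.2758, -0.8090, -0.5878, 0.0000]
V = J·q̇ = [0.1184, -0.1446, -0.2416, -0.7087, -0.5149, 0.3440]

0.1184 -0.1446 -0.2416 -0.7087 -0.5149 0.3440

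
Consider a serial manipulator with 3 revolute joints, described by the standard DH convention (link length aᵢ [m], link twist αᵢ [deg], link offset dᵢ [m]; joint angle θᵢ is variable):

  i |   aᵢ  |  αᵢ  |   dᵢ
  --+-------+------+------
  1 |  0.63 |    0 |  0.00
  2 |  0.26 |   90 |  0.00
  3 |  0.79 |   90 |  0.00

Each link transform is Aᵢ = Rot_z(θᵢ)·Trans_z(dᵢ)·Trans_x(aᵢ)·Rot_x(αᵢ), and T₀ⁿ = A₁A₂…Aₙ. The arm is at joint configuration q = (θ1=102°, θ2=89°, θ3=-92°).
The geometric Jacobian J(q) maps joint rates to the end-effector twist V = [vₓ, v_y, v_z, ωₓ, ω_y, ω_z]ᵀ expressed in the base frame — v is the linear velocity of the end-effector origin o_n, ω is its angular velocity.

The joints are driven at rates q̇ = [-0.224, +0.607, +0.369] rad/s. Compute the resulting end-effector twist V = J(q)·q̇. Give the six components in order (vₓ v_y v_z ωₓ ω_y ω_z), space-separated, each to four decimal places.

o_n = [-0.3591, 0.5719, -0.7895]
J₁: ẑ×o_n = [-0.5719, -0.3591, 0.0000], ω = ẑ
J2: z=[0.0000, 0.0000, 1.0000] o=[-0.1310, 0.6162, 0.0000] → [0.0443, -0.2282, 0.0000, 0.0000, 0.0000, 1.0000]
J3: z=[-0.1908, 0.9816, 0.0000] o=[-0.3862, 0.5666, 0.0000] → [-0.7750, -0.1506, -0.0276, -0.1908, 0.9816, 0.0000]
V = J·q̇ = [-0.1310, -0.1136, -0.0102, -0.0704, 0.3622, 0.3830]

-0.1310 -0.1136 -0.0102 -0.0704 0.3622 0.3830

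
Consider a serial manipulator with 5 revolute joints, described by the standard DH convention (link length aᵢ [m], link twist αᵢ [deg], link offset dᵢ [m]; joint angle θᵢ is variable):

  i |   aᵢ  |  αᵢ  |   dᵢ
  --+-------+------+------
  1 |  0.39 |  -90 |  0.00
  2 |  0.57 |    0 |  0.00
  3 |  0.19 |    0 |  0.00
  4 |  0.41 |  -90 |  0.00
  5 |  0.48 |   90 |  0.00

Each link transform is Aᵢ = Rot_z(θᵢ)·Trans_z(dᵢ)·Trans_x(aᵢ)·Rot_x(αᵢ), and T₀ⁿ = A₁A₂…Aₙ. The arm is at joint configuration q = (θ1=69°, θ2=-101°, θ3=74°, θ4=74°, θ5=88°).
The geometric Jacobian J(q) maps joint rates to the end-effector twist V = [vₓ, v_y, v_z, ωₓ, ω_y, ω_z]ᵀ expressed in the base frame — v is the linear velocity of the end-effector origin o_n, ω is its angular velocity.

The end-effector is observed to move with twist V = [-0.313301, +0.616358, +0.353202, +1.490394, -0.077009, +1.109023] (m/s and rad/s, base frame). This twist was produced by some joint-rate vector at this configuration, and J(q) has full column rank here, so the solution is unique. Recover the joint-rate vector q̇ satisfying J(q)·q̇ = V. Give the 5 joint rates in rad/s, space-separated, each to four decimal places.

o_n = [0.7136, 0.5204, 0.3337]
J₁: ẑ×o_n = [-0.5204, 0.7136, 0.0000], ω = ẑ
J2: z=[-0.9336, 0.3584, 0.0000] o=[0.1398, 0.3641, 0.0000] → [0.1196, 0.3115, -0.3516, -0.9336, 0.3584, 0.0000]
J3: z=[-0.9336, 0.3584, 0.0000] o=[0.1008, 0.2626, 0.5595] → [-0.0809, -0.2108, -0.4603, -0.9336, 0.3584, 0.0000]
J4: z=[-0.9336, 0.3584, 0.0000] o=[0.1615, 0.4206, 0.6458] → [-0.1118, -0.2914, -0.2910, -0.9336, 0.3584, 0.0000]
J5: z=[-0.2621, -0.6828, -0.6820] o=[0.2617, 0.6817, 0.3459] → [-0.1016, -0.3114, 0.3508, -0.2621, -0.6828, -0.6820]
q̇ = J⁺·V = [0.6780, -0.6980, -0.7070, -0.0140, -0.6320]

0.6780 -0.6980 -0.7070 -0.0140 -0.6320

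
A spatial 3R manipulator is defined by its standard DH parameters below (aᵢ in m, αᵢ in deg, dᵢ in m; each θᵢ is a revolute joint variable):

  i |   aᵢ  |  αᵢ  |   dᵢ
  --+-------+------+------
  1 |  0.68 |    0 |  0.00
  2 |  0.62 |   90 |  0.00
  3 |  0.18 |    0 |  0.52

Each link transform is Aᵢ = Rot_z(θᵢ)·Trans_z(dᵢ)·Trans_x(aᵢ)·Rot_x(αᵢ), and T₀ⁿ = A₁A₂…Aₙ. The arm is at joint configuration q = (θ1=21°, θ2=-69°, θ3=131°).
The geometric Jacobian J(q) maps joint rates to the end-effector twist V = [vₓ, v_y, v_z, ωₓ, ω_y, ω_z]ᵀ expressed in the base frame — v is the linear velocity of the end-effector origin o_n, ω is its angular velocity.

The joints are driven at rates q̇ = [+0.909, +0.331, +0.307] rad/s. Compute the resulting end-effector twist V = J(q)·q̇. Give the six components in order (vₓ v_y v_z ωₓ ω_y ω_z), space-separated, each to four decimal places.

0.6445 0.5453 -0.0363 -0.2281 -0.2054 1.2400

o_n = [0.5842, -0.4772, 0.1358]
J₁: ẑ×o_n = [0.4772, 0.5842, -0.0000], ω = ẑ
J2: z=[0.0000, 0.0000, 1.0000] o=[0.6348, 0.2437, 0.0000] → [0.7209, -0.0506, 0.0000, 0.0000, 0.0000, 1.0000]
J3: z=[-0.7431, -0.6691, 0.0000] o=[1.0497, -0.2171, 0.0000] → [-0.0909, 0.1010, -0.1181, -0.7431, -0.6691, 0.0000]
V = J·q̇ = [0.6445, 0.5453, -0.0363, -0.2281, -0.2054, 1.2400]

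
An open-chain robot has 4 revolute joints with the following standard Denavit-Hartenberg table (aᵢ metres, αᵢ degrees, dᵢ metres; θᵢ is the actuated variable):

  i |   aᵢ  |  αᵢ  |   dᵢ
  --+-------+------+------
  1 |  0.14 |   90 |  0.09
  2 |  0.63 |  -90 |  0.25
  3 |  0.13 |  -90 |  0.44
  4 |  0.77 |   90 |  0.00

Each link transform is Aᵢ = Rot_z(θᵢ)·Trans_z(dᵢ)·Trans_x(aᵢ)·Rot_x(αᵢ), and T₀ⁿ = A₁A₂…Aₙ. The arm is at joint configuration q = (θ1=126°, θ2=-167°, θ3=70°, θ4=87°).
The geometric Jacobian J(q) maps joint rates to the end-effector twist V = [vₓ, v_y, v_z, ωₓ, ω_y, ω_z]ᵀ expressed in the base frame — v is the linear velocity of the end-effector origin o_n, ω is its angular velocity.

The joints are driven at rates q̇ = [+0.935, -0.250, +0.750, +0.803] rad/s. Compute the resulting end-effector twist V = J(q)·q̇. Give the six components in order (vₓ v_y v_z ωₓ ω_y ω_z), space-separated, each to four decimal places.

0.6322 1.0044 0.2922 -0.9558 0.4229 0.3740

o_n = [0.4282, -0.4362, 0.2557]
J₁: ẑ×o_n = [0.4362, 0.4282, -0.0000], ω = ẑ
J2: z=[0.8090, 0.5878, 0.0000] o=[-0.0823, 0.1133, 0.0900] → [0.0974, -0.1340, -0.7446, 0.8090, 0.5878, 0.0000]
J3: z=[-0.1322, 0.1820, -0.9744] o=[0.4808, -0.2364, -0.0517] → [-0.1388, 0.0919, 0.0360, -0.1322, 0.1820, -0.9744]
J4: z=[-0.8149, 0.5397, 0.2114] o=[0.3492, -0.2632, -0.4904] → [0.4393, 0.6247, 0.0984, -0.8149, 0.5397, 0.2114]
V = J·q̇ = [0.6322, 1.0044, 0.2922, -0.9558, 0.4229, 0.3740]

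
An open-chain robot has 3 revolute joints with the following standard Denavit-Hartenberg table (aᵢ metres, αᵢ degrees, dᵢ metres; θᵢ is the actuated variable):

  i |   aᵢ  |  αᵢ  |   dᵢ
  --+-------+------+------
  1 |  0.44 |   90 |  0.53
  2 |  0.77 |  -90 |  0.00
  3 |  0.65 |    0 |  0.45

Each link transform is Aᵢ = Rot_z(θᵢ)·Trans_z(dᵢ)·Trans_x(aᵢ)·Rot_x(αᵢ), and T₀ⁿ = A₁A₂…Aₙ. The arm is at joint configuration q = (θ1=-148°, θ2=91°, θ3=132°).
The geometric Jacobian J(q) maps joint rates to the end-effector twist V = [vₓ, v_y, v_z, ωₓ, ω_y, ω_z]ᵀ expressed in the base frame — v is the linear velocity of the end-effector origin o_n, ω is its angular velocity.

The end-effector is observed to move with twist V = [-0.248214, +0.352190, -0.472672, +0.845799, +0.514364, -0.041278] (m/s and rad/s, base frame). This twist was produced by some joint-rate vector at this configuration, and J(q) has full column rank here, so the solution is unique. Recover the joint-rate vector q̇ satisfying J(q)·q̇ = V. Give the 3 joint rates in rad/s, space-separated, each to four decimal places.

o_n = [0.2694, -0.4013, 0.8572]
J₁: ẑ×o_n = [0.4013, 0.2694, -0.0000], ω = ẑ
J2: z=[-0.5299, 0.8480, 0.0000] o=[-0.3731, -0.2332, 0.5300] → [0.2774, 0.1734, -0.4558, -0.5299, 0.8480, 0.0000]
J3: z=[0.8479, 0.5298, -0.0175] o=[-0.3617, -0.2260, 1.2999] → [-0.2376, 0.3644, -0.4830, 0.8479, 0.5298, -0.0175]
q̇ = J⁺·V = [-0.0240, -0.0120, 0.9900]

-0.0240 -0.0120 0.9900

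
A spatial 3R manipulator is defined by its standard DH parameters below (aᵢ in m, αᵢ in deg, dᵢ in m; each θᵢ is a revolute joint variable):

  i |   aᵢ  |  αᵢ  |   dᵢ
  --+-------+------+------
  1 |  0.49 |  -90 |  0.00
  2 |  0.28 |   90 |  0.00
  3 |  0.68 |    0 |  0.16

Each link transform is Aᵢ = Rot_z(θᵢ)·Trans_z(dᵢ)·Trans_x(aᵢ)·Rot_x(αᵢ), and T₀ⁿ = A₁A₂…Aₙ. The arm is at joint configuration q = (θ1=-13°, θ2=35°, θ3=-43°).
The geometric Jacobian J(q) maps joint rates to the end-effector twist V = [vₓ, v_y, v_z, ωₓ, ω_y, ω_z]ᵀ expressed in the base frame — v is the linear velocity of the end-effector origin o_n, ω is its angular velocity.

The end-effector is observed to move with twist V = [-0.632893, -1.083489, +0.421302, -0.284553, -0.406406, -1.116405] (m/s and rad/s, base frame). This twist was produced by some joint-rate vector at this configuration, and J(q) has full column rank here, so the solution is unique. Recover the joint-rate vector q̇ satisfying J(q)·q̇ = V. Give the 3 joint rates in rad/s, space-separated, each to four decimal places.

o_n = [1.0830, -0.7260, -0.3148]
J₁: ẑ×o_n = [0.7260, 1.0830, -0.0000], ω = ẑ
J2: z=[0.2250, 0.9744, 0.0000] o=[0.4774, -0.1102, 0.0000] → [-0.3067, 0.0708, -0.7285, 0.2250, 0.9744, 0.0000]
J3: z=[0.5589, -0.1290, 0.8192] o=[0.7009, -0.1618, -0.1606] → [0.4820, 0.3991, -0.2660, 0.5589, -0.1290, 0.8192]
q̇ = J⁺·V = [-0.8510, -0.4600, -0.3240]

-0.8510 -0.4600 -0.3240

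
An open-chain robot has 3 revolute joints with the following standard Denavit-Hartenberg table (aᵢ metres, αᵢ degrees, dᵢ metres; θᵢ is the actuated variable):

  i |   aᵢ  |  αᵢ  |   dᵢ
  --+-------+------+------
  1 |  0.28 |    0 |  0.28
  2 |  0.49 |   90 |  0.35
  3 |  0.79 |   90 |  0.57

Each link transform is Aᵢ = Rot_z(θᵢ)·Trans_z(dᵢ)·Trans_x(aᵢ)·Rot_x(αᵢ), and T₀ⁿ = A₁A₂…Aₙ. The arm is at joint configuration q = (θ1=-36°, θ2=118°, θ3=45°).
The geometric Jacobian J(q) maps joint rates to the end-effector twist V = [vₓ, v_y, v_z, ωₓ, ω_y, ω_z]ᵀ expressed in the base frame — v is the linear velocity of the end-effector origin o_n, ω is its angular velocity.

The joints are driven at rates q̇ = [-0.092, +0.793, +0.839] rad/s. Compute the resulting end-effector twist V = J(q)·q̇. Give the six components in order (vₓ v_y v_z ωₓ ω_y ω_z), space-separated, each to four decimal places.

-0.7527 0.0130 0.4687 0.8308 -0.1168 0.7010

o_n = [0.9369, 0.7945, 1.1886]
J₁: ẑ×o_n = [-0.7945, 0.9369, 0.0000], ω = ẑ
J2: z=[0.0000, 0.0000, 1.0000] o=[0.2265, -0.1646, 0.2800] → [-0.9591, 0.7104, 0.0000, 0.0000, 0.0000, 1.0000]
J3: z=[0.9903, -0.1392, 0.0000] o=[0.2947, 0.3207, 0.6300] → [-0.0777, -0.5532, 0.5586, 0.9903, -0.1392, 0.0000]
V = J·q̇ = [-0.7527, 0.0130, 0.4687, 0.8308, -0.1168, 0.7010]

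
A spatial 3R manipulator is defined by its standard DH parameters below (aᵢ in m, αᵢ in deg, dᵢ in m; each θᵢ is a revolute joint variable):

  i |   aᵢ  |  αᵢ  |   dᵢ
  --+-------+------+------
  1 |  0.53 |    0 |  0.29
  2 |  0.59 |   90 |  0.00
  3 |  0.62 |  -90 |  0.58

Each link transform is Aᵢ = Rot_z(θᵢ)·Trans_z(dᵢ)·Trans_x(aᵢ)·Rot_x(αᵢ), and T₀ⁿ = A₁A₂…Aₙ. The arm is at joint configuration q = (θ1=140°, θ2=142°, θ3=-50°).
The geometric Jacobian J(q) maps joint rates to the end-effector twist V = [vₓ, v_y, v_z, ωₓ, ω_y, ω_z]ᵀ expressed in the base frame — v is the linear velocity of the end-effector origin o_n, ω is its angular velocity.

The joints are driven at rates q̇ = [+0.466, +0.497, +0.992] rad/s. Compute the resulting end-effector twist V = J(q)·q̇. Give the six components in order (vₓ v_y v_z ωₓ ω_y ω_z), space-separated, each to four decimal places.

0.9865 -0.9985 0.3953 -0.9703 -0.2062 0.9630

o_n = [-0.7678, -0.7468, -0.1849]
J₁: ẑ×o_n = [0.7468, -0.7678, 0.0000], ω = ẑ
J2: z=[0.0000, 0.0000, 1.0000] o=[-0.4060, 0.3407, 0.2900] → [1.0875, -0.3618, 0.0000, 0.0000, 0.0000, 1.0000]
J3: z=[-0.9781, -0.2079, 0.0000] o=[-0.2833, -0.2364, 0.2900] → [0.0987, -0.4646, 0.3985, -0.9781, -0.2079, 0.0000]
V = J·q̇ = [0.9865, -0.9985, 0.3953, -0.9703, -0.2062, 0.9630]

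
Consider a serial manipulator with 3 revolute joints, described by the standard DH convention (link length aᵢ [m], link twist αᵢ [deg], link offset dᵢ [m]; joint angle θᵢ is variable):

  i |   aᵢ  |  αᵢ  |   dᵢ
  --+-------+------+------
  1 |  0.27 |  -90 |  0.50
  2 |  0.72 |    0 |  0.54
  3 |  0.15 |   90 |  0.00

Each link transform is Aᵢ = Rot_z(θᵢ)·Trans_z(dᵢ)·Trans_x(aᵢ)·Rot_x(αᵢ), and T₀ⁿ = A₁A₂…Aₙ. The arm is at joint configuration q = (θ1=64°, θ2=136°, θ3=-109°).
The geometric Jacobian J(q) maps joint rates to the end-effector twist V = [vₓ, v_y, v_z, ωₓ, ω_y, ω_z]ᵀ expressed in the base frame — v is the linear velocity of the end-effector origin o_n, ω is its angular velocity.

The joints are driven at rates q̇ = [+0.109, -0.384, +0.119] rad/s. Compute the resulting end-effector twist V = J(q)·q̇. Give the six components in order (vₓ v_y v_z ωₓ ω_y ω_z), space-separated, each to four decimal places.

0.0775 0.1305 -0.1635 0.2382 -0.1162 0.1090

o_n = [-0.5354, 0.1340, -0.0683]
J₁: ẑ×o_n = [-0.1340, -0.5354, 0.0000], ω = ẑ
J2: z=[-0.8988, 0.4384, 0.0000] o=[0.1184, 0.2427, 0.5000] → [-0.2491, -0.5107, 0.3843, -0.8988, 0.4384, 0.0000]
J3: z=[-0.8988, 0.4384, 0.0000] o=[-0.5940, 0.0139, -0.0002] → [-0.0299, -0.0612, -0.1337, -0.8988, 0.4384, 0.0000]
V = J·q̇ = [0.0775, 0.1305, -0.1635, 0.2382, -0.1162, 0.1090]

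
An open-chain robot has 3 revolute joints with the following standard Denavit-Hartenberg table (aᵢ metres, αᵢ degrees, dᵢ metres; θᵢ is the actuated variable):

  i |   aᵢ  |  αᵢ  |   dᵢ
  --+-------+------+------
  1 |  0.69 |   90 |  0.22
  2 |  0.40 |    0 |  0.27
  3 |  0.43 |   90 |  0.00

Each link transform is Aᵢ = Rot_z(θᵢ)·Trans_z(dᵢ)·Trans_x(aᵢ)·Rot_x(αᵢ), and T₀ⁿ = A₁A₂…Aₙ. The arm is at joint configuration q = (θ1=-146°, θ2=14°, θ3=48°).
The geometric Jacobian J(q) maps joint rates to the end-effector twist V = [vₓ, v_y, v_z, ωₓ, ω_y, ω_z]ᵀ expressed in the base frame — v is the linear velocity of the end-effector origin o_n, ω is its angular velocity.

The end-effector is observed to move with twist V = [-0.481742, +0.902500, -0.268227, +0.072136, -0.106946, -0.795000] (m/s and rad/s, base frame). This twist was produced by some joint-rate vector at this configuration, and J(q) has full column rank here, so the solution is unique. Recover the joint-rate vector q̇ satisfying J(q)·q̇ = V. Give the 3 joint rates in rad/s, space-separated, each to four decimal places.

-0.7950 -0.6240 0.4950

o_n = [-1.2121, -0.4919, 0.6964]
J₁: ẑ×o_n = [0.4919, -1.2121, 0.0000], ω = ẑ
J2: z=[-0.5592, 0.8290, 0.0000] o=[-0.5720, -0.3858, 0.2200] → [0.3950, 0.2664, 0.5900, -0.5592, 0.8290, 0.0000]
J3: z=[-0.5592, 0.8290, 0.0000] o=[-1.0448, -0.3790, 0.3168] → [0.3148, 0.2123, 0.2019, -0.5592, 0.8290, 0.0000]
q̇ = J⁺·V = [-0.7950, -0.6240, 0.4950]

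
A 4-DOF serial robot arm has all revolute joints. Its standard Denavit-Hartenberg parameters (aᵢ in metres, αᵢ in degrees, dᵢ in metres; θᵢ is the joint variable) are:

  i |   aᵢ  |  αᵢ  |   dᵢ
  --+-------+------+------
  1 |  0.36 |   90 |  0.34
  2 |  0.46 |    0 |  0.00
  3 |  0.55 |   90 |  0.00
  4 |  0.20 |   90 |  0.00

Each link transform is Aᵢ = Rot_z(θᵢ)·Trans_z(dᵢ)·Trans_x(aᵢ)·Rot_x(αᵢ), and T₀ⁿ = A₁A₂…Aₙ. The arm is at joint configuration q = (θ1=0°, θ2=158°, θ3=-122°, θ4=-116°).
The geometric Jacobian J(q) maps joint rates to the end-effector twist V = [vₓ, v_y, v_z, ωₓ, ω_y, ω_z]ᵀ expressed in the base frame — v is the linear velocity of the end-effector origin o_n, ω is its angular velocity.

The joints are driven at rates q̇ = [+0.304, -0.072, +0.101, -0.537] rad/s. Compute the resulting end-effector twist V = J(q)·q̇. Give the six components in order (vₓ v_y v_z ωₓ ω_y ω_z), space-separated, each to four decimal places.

-0.1282 0.0464 -0.0152 -0.3156 -0.0290 0.7384

o_n = [0.3075, 0.1798, 0.7841]
J₁: ẑ×o_n = [-0.1798, 0.3075, 0.0000], ω = ẑ
J2: z=[0.0000, -1.0000, 0.0000] o=[0.3600, 0.0000, 0.3400] → [-0.4441, -0.0000, -0.0525, 0.0000, -1.0000, 0.0000]
J3: z=[0.0000, -1.0000, 0.0000] o=[-0.0665, 0.0000, 0.5123] → [-0.2717, 0.0000, 0.3740, 0.0000, -1.0000, 0.0000]
J4: z=[0.5878, -0.0000, -0.8090] o=[0.3785, 0.0000, 0.8356] → [0.1454, 0.0877, 0.1057, 0.5878, -0.0000, -0.8090]
V = J·q̇ = [-0.1282, 0.0464, -0.0152, -0.3156, -0.0290, 0.7384]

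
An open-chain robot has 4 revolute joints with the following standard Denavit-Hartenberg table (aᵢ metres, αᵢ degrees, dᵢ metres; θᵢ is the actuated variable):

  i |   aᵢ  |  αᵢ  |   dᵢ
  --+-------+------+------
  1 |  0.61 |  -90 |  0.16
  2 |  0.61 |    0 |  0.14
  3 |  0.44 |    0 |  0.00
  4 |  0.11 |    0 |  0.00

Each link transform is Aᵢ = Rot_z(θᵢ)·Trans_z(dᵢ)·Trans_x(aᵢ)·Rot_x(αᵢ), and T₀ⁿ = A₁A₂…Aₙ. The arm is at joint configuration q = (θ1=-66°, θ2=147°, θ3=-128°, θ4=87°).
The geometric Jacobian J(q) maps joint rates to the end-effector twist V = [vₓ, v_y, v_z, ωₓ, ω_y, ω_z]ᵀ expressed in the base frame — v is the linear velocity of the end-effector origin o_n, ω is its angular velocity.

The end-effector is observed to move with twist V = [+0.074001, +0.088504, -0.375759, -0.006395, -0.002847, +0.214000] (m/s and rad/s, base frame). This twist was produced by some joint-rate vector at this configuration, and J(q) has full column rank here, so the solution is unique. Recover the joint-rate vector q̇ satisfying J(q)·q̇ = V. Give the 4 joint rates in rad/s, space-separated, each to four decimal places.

o_n = [0.3248, -0.3853, -0.4212]
J₁: ẑ×o_n = [0.3853, 0.3248, -0.0000], ω = ẑ
J2: z=[0.9135, 0.4067, 0.0000] o=[0.2481, -0.5573, 0.1600] → [-0.2364, 0.5310, 0.1259, 0.9135, 0.4067, 0.0000]
J3: z=[0.9135, 0.4067, 0.0000] o=[0.1679, -0.0330, -0.1722] → [-0.1013, 0.2275, -0.3857, 0.9135, 0.4067, 0.0000]
J4: z=[0.9135, 0.4067, 0.0000] o=[0.3371, -0.4130, -0.3155] → [-0.0430, 0.0966, 0.0303, 0.9135, 0.4067, 0.0000]
q̇ = J⁺·V = [0.2140, -0.2120, 0.8540, -0.6490]

0.2140 -0.2120 0.8540 -0.6490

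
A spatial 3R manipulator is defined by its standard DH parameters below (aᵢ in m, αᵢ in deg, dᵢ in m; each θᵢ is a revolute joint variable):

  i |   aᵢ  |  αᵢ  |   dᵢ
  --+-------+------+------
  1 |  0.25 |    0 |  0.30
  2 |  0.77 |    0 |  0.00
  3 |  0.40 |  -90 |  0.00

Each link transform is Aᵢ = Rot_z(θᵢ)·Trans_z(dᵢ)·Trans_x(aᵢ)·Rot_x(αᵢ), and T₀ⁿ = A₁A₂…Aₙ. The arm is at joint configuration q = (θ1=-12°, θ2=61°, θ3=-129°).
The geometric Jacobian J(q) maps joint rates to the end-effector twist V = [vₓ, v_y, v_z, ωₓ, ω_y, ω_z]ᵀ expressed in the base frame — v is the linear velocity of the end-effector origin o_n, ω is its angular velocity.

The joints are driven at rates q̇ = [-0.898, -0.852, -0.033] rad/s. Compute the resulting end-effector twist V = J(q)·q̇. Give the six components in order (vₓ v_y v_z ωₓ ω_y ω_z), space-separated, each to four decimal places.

o_n = [0.8192, 0.1352, 0.3000]
J₁: ẑ×o_n = [-0.1352, 0.8192, 0.0000], ω = ẑ
J2: z=[0.0000, 0.0000, 1.0000] o=[0.2445, -0.0520, 0.3000] → [-0.1872, 0.5746, 0.0000, 0.0000, 0.0000, 1.0000]
J3: z=[0.0000, 0.0000, 1.0000] o=[0.7497, 0.5291, 0.3000] → [0.3939, 0.0695, -0.0000, 0.0000, 0.0000, 1.0000]
V = J·q̇ = [0.2679, -1.2275, 0.0000, 0.0000, 0.0000, -1.7830]

0.2679 -1.2275 0.0000 0.0000 0.0000 -1.7830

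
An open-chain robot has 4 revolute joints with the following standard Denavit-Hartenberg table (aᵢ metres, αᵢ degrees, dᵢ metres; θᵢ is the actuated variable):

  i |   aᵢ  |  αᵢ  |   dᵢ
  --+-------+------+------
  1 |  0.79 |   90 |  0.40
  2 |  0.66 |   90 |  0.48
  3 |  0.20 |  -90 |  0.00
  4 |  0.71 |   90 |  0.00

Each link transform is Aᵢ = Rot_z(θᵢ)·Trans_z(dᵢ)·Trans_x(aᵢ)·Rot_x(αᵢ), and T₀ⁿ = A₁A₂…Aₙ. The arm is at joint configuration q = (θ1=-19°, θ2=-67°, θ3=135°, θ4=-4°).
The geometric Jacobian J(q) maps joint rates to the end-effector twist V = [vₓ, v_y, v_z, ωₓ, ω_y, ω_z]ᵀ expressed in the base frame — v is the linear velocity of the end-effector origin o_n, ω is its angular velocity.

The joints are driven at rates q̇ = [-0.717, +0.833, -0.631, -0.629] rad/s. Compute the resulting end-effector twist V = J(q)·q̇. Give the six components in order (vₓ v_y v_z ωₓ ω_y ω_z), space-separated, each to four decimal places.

o_n = [0.3450, -1.3057, 0.3643]
J₁: ẑ×o_n = [1.3057, 0.3450, -0.0000], ω = ẑ
J2: z=[-0.3256, -0.9455, 0.0000] o=[0.7470, -0.2572, 0.4000] → [0.0338, -0.0116, -0.0387, -0.3256, -0.9455, 0.0000]
J3: z=[-0.8704, 0.2997, -0.3907] o=[0.8345, -0.7950, -0.2075] → [-0.0282, 0.6890, 0.5912, -0.8704, 0.2997, -0.3907]
J4: z=[-0.0310, 0.7585, 0.6509] o=[0.7362, -0.9107, -0.0774] → [0.5921, -0.2409, 0.3090, -0.0310, 0.7585, 0.6509]
V = J·q̇ = [-1.2627, -0.5403, -0.5996, 0.2975, -1.4538, -0.8799]

-1.2627 -0.5403 -0.5996 0.2975 -1.4538 -0.8799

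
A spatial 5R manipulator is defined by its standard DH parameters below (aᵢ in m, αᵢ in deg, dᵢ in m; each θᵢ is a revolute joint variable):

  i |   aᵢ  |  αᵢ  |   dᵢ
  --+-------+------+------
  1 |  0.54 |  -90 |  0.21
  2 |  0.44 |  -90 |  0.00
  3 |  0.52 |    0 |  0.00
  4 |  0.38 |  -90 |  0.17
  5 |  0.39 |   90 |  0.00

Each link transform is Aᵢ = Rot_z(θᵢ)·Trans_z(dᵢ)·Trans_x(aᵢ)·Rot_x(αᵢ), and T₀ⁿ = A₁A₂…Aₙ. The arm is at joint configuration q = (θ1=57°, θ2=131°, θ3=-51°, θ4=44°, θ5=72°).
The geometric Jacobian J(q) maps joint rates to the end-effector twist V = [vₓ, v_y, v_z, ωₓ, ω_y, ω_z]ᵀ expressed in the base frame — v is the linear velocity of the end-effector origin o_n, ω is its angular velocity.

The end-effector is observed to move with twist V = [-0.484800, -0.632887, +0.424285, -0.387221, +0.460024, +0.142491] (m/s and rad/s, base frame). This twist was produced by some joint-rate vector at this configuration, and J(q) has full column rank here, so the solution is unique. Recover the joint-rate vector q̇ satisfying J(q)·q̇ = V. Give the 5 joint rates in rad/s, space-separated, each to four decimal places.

o_n = [-0.4650, 0.1379, -0.8758]
J₁: ẑ×o_n = [-0.1379, -0.4650, 0.0000], ω = ẑ
J2: z=[-0.8387, 0.5446, 0.0000] o=[0.2941, 0.4529, 0.2100] → [-0.5914, -0.9106, 0.6776, -0.8387, 0.5446, 0.0000]
J3: z=[-0.4110, -0.6330, 0.6561] o=[0.1369, 0.2108, -0.1221] → [0.5249, -0.7047, -0.3510, -0.4110, -0.6330, 0.6561]
J4: z=[-0.4110, -0.6330, 0.6561] o=[-0.3190, 0.2508, -0.3690] → [0.3948, -0.3041, -0.0460, -0.4110, -0.6330, 0.6561]
J5: z=[0.7889, -0.6076, -0.0920] o=[-0.5624, -0.0391, -0.5422] → [0.2190, 0.2542, 0.1988, 0.7889, -0.6076, -0.0920]
q̇ = J⁺·V = [0.3010, 0.6150, 0.0370, -0.2730, 0.0400]

0.3010 0.6150 0.0370 -0.2730 0.0400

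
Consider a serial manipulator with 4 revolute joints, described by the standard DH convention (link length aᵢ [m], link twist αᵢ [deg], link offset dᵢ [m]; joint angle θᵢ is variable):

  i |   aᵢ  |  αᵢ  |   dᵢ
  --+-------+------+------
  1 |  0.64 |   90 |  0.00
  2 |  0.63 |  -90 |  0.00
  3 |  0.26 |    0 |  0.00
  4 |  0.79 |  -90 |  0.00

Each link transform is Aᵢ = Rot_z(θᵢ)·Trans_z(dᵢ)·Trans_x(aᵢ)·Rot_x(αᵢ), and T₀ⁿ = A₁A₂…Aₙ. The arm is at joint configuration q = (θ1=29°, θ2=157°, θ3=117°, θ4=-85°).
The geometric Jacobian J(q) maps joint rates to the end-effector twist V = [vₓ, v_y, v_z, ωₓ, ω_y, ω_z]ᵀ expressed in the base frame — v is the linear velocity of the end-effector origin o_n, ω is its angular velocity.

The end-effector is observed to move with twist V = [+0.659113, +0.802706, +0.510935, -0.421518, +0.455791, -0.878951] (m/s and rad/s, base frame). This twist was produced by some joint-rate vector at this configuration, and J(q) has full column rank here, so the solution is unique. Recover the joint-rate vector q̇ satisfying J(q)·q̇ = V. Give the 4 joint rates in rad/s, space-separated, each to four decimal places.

o_n = [-0.7071, 0.3516, 0.4618]
J₁: ẑ×o_n = [-0.3516, -0.7071, 0.0000], ω = ẑ
J2: z=[0.4848, -0.8746, 0.0000] o=[0.5598, 0.3103, 0.0000] → [-0.4039, -0.2239, -1.0880, 0.4848, -0.8746, 0.0000]
J3: z=[-0.3417, -0.1894, -0.9205] o=[0.0525, 0.0291, 0.2462] → [0.2560, 0.7729, -0.2541, -0.3417, -0.1894, -0.9205]
J4: z=[-0.3417, -0.1894, -0.9205] o=[0.0353, 0.2844, 0.2000] → [0.0122, 0.7728, -0.1636, -0.3417, -0.1894, -0.9205]
q̇ = J⁺·V = [-0.5310, -0.6030, 0.9200, -0.5420]

-0.5310 -0.6030 0.9200 -0.5420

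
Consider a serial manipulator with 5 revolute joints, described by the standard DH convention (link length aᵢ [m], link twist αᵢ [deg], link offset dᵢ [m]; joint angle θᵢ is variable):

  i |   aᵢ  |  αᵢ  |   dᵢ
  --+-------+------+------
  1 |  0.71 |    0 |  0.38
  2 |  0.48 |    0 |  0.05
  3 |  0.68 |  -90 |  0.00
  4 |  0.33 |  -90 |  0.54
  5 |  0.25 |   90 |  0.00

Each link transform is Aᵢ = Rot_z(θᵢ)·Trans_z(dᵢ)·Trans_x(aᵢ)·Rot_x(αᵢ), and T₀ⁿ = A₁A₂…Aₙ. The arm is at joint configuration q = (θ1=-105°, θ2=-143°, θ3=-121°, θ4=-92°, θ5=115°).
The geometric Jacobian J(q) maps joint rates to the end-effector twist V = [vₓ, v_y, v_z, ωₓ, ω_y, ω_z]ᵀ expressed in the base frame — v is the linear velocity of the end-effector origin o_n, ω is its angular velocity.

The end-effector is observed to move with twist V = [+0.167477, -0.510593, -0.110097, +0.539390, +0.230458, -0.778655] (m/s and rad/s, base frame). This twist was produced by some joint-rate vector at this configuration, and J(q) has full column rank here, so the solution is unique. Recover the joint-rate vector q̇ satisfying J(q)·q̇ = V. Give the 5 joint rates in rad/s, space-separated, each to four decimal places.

o_n = [0.3494, -0.0363, 0.6542]
J₁: ẑ×o_n = [0.0363, 0.3494, -0.0000], ω = ẑ
J2: z=[0.0000, 0.0000, 1.0000] o=[-0.1838, -0.6858, 0.3800] → [-0.6495, 0.5331, 0.0000, 0.0000, 0.0000, 1.0000]
J3: z=[0.0000, 0.0000, 1.0000] o=[-0.3636, -0.2408, 0.4300] → [-0.2044, 0.7129, 0.0000, 0.0000, 0.0000, 1.0000]
J4: z=[0.1564, 0.9877, 0.0000] o=[0.3081, -0.3471, 0.4300] → [0.2214, -0.0351, 0.0078, 0.1564, 0.9877, 0.0000]
J5: z=[0.9871, -0.1563, 0.0349] o=[0.3812, 0.1880, 0.7598] → [0.0243, 0.1031, -0.2264, 0.9871, -0.1563, 0.0349]
q̇ = J⁺·V = [-0.1030, 0.1160, -0.8090, 0.3120, 0.4970]

-0.1030 0.1160 -0.8090 0.3120 0.4970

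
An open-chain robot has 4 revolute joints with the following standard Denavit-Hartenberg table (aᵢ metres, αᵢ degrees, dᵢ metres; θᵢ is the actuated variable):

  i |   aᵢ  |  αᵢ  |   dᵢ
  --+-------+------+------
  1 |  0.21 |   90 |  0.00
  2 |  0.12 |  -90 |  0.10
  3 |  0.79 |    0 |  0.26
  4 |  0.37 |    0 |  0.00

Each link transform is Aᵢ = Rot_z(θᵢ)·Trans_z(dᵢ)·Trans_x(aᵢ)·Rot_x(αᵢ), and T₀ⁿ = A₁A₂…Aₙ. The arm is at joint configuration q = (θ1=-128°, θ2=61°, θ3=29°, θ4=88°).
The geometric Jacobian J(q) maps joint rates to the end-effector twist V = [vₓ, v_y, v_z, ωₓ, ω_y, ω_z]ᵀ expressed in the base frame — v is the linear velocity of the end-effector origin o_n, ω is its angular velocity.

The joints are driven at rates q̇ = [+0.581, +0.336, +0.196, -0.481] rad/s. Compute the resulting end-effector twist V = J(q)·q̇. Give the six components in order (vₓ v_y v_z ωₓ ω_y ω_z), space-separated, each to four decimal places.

0.6351 0.2374 0.0449 -0.4182 0.0104 0.4428

o_n = [0.3016, -0.6091, 0.6884]
J₁: ẑ×o_n = [0.6091, 0.3016, -0.0000], ω = ẑ
J2: z=[-0.7880, 0.6157, 0.0000] o=[-0.1293, -0.1655, 0.0000] → [0.4238, 0.5425, 0.0843, -0.7880, 0.6157, 0.0000]
J3: z=[0.5385, 0.6892, 0.4848] o=[-0.2439, -0.1498, 0.1050] → [0.6248, -0.0497, -0.6233, 0.5385, 0.6892, 0.4848]
J4: z=[0.5385, 0.6892, 0.4848] o=[-0.0083, -0.4703, 0.8353] → [-0.0340, 0.2294, -0.2883, 0.5385, 0.6892, 0.4848]
V = J·q̇ = [0.6351, 0.2374, 0.0449, -0.4182, 0.0104, 0.4428]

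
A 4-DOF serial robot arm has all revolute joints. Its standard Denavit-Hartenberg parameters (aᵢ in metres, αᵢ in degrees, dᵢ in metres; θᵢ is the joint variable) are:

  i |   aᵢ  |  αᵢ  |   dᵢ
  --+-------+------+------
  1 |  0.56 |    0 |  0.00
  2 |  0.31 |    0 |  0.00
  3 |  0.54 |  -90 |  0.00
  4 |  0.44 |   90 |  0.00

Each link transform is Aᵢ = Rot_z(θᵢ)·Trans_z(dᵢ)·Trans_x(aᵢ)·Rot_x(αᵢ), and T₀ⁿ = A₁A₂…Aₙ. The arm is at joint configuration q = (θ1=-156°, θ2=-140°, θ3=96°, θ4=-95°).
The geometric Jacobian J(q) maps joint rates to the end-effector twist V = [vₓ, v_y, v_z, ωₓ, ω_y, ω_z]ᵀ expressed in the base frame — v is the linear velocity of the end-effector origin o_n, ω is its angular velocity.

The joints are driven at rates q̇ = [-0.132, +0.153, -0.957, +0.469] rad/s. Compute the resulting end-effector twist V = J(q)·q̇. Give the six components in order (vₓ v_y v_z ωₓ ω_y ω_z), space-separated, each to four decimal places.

o_n = [-0.8471, 0.2224, 0.4383]
J₁: ẑ×o_n = [-0.2224, -0.8471, 0.0000], ω = ẑ
J2: z=[0.0000, 0.0000, 1.0000] o=[-0.5116, -0.2278, 0.0000] → [-0.4502, -0.3355, 0.0000, 0.0000, 0.0000, 1.0000]
J3: z=[0.0000, 0.0000, 1.0000] o=[-0.3757, 0.0509, 0.0000] → [-0.1716, -0.4714, 0.0000, 0.0000, 0.0000, 1.0000]
J4: z=[-0.3420, -0.9397, 0.0000] o=[-0.8831, 0.2355, 0.0000] → [-0.4119, 0.1499, 0.0383, -0.3420, -0.9397, 0.0000]
V = J·q̇ = [-0.0685, 0.5819, 0.0180, -0.1604, -0.4407, -0.9360]

-0.0685 0.5819 0.0180 -0.1604 -0.4407 -0.9360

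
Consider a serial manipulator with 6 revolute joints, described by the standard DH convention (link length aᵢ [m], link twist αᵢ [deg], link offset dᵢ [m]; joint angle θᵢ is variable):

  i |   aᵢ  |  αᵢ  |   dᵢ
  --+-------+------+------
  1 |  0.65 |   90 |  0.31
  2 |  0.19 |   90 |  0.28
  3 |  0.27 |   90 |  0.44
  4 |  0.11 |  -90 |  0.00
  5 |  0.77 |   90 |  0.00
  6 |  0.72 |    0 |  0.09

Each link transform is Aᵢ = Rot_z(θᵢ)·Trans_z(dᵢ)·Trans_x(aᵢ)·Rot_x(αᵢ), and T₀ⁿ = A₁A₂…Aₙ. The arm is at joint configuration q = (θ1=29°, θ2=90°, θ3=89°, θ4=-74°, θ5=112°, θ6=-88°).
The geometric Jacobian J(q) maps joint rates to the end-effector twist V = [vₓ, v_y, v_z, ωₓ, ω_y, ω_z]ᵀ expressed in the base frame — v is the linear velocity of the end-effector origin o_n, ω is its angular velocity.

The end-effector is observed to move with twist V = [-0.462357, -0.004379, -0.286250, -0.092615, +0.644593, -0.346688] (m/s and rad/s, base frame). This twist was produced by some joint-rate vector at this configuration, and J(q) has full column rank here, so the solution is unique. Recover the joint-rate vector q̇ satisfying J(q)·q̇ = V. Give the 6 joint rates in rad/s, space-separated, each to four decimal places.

-0.3480 -0.6570 0.7520 0.2080 -0.0970 0.5540

o_n = [0.7916, 0.6182, -0.2787]
J₁: ẑ×o_n = [-0.6182, 0.7916, 0.0000], ω = ẑ
J2: z=[0.4848, -0.8746, 0.0000] o=[0.5685, 0.3151, 0.3100] → [0.5149, 0.2854, 0.3420, 0.4848, -0.8746, 0.0000]
J3: z=[0.8746, 0.4848, -0.0000] o=[0.7042, 0.0702, 0.5000] → [-0.3775, 0.6811, 0.4369, 0.8746, 0.4848, -0.0000]
J4: z=[-0.0085, 0.0153, 0.9998] o=[1.2200, 0.0474, 0.5047] → [-0.5826, -0.4350, 0.0017, -0.0085, 0.0153, 0.9998]
J5: z=[0.7070, -0.7070, 0.0168] o=[1.1422, -0.0303, 0.5052] → [0.5433, 0.5484, 0.2107, 0.7070, -0.7070, 0.0168]
J6: z=[-0.6525, -0.6613, -0.3701] o=[1.3522, 0.1627, -0.2100] → [0.2140, 0.1626, -0.6679, -0.6525, -0.6613, -0.3701]
q̇ = J⁺·V = [-0.3480, -0.6570, 0.7520, 0.2080, -0.0970, 0.5540]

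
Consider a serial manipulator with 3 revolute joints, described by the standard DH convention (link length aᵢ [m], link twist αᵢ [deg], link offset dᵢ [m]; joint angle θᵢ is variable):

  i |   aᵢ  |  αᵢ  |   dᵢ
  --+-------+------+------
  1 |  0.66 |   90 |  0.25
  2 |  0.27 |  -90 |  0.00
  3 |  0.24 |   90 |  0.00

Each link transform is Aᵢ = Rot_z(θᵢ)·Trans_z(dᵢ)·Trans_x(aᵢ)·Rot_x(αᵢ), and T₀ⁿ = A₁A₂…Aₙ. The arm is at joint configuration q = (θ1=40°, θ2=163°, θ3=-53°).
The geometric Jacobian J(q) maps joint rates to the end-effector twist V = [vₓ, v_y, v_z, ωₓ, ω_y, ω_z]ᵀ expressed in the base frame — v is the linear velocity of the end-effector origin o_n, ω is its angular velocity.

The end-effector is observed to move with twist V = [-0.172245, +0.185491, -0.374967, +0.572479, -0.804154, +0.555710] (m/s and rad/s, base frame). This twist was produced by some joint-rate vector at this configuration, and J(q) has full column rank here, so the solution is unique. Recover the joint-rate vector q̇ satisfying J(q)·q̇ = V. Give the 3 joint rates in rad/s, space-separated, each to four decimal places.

o_n = [0.3252, 0.0227, 0.3712]
J₁: ẑ×o_n = [-0.0227, 0.3252, 0.0000], ω = ẑ
J2: z=[0.6428, -0.7660, 0.0000] o=[0.5056, 0.4242, 0.2500] → [-0.0928, -0.0779, -0.3963, 0.6428, -0.7660, 0.0000]
J3: z=[-0.2240, -0.1879, -0.9563] o=[0.3078, 0.2583, 0.3289] → [-0.2333, -0.0072, 0.0560, -0.2240, -0.1879, -0.9563]
q̇ = J⁺·V = [0.8120, 0.9840, 0.2680]

0.8120 0.9840 0.2680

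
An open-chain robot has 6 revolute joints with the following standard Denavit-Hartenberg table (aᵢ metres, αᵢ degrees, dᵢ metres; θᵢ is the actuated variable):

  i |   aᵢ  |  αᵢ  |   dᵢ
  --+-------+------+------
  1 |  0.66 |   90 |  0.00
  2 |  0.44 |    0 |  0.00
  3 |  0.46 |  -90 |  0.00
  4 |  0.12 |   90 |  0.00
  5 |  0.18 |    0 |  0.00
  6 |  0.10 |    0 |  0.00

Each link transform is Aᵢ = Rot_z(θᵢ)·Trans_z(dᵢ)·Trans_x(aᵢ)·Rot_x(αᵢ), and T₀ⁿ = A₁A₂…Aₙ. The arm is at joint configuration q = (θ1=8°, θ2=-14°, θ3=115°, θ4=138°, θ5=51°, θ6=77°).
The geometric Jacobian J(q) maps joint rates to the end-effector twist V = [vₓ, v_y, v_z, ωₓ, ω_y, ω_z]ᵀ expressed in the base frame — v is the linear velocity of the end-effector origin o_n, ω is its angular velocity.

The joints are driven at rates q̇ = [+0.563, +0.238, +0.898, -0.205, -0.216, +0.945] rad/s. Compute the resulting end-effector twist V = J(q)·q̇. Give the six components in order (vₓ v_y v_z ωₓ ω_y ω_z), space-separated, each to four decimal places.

-0.3644 0.4167 -0.1581 0.1898 -0.5734 1.0809

o_n = [0.7850, 0.2263, 0.1781]
J₁: ẑ×o_n = [-0.2263, 0.7850, 0.0000], ω = ẑ
J2: z=[0.1392, -0.9903, 0.0000] o=[0.6536, 0.0919, 0.0000] → [-0.1764, -0.0248, 0.1488, 0.1392, -0.9903, 0.0000]
J3: z=[0.1392, -0.9903, 0.0000] o=[1.0764, 0.1513, -0.1064] → [-0.2818, -0.0396, -0.2781, 0.1392, -0.9903, 0.0000]
J4: z=[-0.9721, -0.1366, -0.1908] o=[0.9894, 0.1391, 0.3451] → [0.0395, -0.1233, -0.1128, -0.9721, -0.1366, -0.1908]
J5: z=[-0.2299, 0.7181, 0.6568] o=[0.9951, 0.2209, 0.2576] → [-0.0606, -0.1563, 0.1497, -0.2299, 0.7181, 0.6568]
J6: z=[-0.2299, 0.7181, 0.6568] o=[0.8645, 0.2791, 0.1482] → [0.0561, -0.0454, 0.0692, -0.2299, 0.7181, 0.6568]
V = J·q̇ = [-0.3644, 0.4167, -0.1581, 0.1898, -0.5734, 1.0809]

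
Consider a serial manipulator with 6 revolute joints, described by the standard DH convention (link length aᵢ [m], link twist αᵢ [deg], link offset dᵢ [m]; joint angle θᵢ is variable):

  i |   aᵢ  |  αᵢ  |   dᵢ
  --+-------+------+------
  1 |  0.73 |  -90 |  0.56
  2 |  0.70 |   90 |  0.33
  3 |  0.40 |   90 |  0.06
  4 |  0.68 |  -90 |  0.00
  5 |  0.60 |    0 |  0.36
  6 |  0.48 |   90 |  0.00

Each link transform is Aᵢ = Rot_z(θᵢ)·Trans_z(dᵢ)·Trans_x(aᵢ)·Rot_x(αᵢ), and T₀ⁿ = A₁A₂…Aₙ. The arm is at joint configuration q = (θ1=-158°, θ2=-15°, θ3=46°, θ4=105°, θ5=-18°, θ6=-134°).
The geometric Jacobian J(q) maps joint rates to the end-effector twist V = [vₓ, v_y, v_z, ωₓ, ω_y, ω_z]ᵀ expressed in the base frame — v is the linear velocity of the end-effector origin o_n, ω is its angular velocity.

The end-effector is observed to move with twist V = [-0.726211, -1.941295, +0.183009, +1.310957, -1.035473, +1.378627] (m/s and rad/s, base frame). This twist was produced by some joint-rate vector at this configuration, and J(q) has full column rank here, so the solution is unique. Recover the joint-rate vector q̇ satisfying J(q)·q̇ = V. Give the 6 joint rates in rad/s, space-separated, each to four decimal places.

o_n = [-1.3109, -0.4523, 1.5280]
J₁: ẑ×o_n = [0.4523, -1.3109, 0.0000], ω = ẑ
J2: z=[0.3746, -0.9272, 0.0000] o=[-0.6768, -0.2735, 0.5600] → [-0.8975, -0.3626, -0.6549, 0.3746, -0.9272, 0.0000]
J3: z=[0.2400, 0.0970, 0.9659] o=[-1.1801, -0.8327, 0.7412] → [-0.2911, -0.3151, 0.1040, 0.2400, 0.0970, 0.9659]
J4: z=[-0.9045, 0.3838, 0.1862] o=[-1.3068, -1.1942, 0.8710] → [0.1140, 0.5934, -0.6694, -0.9045, 0.3838, 0.1862]
J5: z=[0.2785, 0.8619, -0.4237] o=[-1.0871, -0.9689, 1.4739] → [0.2655, 0.0797, 0.3368, 0.2785, 0.8619, -0.4237]
J6: z=[0.2785, 0.8619, -0.4237] o=[-0.9702, -0.3984, 1.8617] → [-0.3105, 0.2373, 0.2787, 0.2785, 0.8619, -0.4237]
q̇ = J⁺·V = [0.6110, 0.7690, 0.9360, -0.9060, 0.0690, -0.1450]

0.6110 0.7690 0.9360 -0.9060 0.0690 -0.1450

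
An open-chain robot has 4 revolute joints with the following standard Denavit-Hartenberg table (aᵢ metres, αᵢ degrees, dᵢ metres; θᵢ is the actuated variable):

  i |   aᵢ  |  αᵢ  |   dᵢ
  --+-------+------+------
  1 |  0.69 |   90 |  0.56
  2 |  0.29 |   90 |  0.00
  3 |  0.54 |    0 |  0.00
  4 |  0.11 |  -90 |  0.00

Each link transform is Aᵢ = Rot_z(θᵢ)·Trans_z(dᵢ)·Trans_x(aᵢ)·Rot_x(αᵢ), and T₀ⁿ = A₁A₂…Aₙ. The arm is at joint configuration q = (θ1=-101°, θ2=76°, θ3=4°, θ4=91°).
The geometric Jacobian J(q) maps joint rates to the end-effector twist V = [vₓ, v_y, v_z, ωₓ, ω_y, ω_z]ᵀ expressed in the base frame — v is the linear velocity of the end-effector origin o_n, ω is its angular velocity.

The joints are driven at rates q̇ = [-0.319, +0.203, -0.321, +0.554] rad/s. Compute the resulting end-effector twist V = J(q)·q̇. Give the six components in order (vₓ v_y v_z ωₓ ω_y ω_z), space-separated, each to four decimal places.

o_n = [-0.3140, -0.8437, 1.3548]
J₁: ẑ×o_n = [0.8437, -0.3140, 0.0000], ω = ẑ
J2: z=[-0.9816, 0.1908, 0.0000] o=[-0.1317, -0.6773, 0.5600] → [0.1516, 0.7802, 0.1982, -0.9816, 0.1908, 0.0000]
J3: z=[-0.1851, -0.9525, -0.2419] o=[-0.1450, -0.7462, 0.8414] → [-0.5126, 0.1359, -0.1429, -0.1851, -0.9525, -0.2419]
J4: z=[-0.1851, -0.9525, -0.2419] o=[-0.2069, -0.8669, 1.3641] → [0.0145, 0.0242, -0.1063, -0.1851, -0.9525, -0.2419]
V = J·q̇ = [-0.0658, 0.2283, 0.0272, -0.2424, -0.1832, -0.3754]

-0.0658 0.2283 0.0272 -0.2424 -0.1832 -0.3754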